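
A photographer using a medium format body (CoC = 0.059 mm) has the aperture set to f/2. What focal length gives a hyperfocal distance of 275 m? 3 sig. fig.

From H = f²/(N·c) + f, with f ≪ H: f ≈ √(H·N·c) = √(275000 × 2 × 0.059) = √32450 ≈ 180.1 mm.
The +f correction barely moves this — solving exactly, f² + N·c·f − N·c·H = 0 ⇒ f = (−N·c + √((N·c)² + 4·N·c·H))/2 = (−0.118 + √129800)/2 ≈ 180.08 mm, so f ≈ 180 mm.

180 mm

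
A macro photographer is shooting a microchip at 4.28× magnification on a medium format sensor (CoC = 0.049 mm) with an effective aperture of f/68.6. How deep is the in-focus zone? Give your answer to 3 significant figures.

At magnification m, DoF ≈ 2·N_eff·c/m² = 2 × 68.6 × 0.049 / 4.28² = 6.723 / 18.32 ≈ 0.367 mm.

0.367 mm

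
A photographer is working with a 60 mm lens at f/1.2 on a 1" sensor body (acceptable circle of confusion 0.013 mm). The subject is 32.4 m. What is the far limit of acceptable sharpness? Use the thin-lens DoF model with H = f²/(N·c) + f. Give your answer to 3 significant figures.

Hyperfocal distance H = f²/(N·c) + f = 60²/(1.2 × 0.013) + 60 = 3600/0.0156 + 60 ≈ 230829.2 mm ≈ 230.8 m.
Far limit Df = s·(H − f)/(H − s) = 32400 × (230829.2 − 60) / (230829.2 − 32400) = 32400 × 230769.2 / 198429.2 ≈ 37681 mm ≈ 37.7 m.

37.7 m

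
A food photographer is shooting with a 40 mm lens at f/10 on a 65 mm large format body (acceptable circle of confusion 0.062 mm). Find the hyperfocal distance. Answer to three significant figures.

Hyperfocal distance H = f²/(N·c) + f = 40²/(10 × 0.062) + 40 = 1600/0.62 + 40 ≈ 2620.6 mm ≈ 2.62 m.

2.62 m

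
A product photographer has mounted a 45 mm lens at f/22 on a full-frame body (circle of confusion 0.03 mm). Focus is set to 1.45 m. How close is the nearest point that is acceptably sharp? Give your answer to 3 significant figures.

Hyperfocal distance H = f²/(N·c) + f = 45²/(22 × 0.03) + 45 = 2025/0.66 + 45 ≈ 3113.2 mm ≈ 3.113 m.
Near limit Dn = s·(H − f)/(H + s − 2f) = 1450 × (3113.2 − 45) / (3113.2 + 1450 − 2 × 45) = 1450 × 3068.2 / 4473.2 ≈ 994.56 mm ≈ 0.995 m.

0.995 m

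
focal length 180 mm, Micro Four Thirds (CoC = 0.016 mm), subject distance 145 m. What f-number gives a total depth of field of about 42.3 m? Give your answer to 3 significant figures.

f/2.00

Write h = H − f = f²/(N·c). The thin-lens limits are Dn = s·h/(h + (s−f)) and Df = s·h/(h − (s−f)), so DoF = Df − Dn = 2·s·(s−f)·h / (h² − (s−f)²).
That is a quadratic in h: DoF·h² − 2·s·(s−f)·h − DoF·(s−f)² = 0 ⇒ h = (s−f)·(s + √(s² + DoF²)) / DoF = 144820 × (145000 + √(145000² + 42300²)) / 42300 = 144820 × (145000 + 151044) / 42300 ≈ 1013548 mm.
Then N = f²/(c·h) = 180² / (0.016 × 1013548) = 32400 / 16217 ≈ 2.00.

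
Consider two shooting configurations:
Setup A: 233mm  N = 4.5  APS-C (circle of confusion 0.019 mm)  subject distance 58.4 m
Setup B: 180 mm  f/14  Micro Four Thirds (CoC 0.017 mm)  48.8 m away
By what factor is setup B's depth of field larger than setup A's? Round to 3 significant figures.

3.70

Setup A: H = 233²/(4.5×0.019) + 233 ≈ 635192.1 mm; DoF = Df − Dn = 64289 − 53499 ≈ 10790 mm.
Setup B: H = 180²/(14×0.017) + 180 ≈ 136314.5 mm; DoF = Df − Dn = 75912 − 35958 ≈ 39954 mm.
Ratio = 39954 / 10790 ≈ 3.70.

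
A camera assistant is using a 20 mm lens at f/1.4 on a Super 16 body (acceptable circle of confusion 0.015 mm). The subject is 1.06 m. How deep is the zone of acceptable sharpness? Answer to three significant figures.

Hyperfocal distance H = f²/(N·c) + f = 20²/(1.4 × 0.015) + 20 = 400/0.021 + 20 ≈ 19067.6 mm ≈ 19.07 m.
Near limit Dn = s·(H − f)/(H + s − 2f) = 1060 × (19067.6 − 20) / (19067.6 + 1060 − 2 × 20) = 1060 × 19047.6 / 20087.6 ≈ 1005.12 mm.
Far limit Df = s·(H − f)/(H − s) = 1060 × (19067.6 − 20) / (19067.6 − 1060) = 1060 × 19047.6 / 18007.6 ≈ 1121.22 mm.
Depth of field = Df − Dn = 1121.22 − 1005.12 ≈ 116.10 mm.

116 mm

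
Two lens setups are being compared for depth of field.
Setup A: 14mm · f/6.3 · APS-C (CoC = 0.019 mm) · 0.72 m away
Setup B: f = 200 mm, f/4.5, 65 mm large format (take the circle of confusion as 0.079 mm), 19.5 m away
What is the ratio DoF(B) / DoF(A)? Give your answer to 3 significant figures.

Setup A: H = 14²/(6.3×0.019) + 14 ≈ 1651.4 mm; DoF = Df − Dn = 1265.74 − 503.09 ≈ 762.65 mm.
Setup B: H = 200²/(4.5×0.079) + 200 ≈ 112717.6 mm; DoF = Df − Dn = 23537.3 − 16644.9 ≈ 6892.4 mm.
Ratio = 6892.4 / 762.65 ≈ 9.04.

9.04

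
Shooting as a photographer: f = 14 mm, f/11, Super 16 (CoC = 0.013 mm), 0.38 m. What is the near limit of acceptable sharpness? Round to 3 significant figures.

300 mm

Hyperfocal distance H = f²/(N·c) + f = 14²/(11 × 0.013) + 14 = 196/0.143 + 14 ≈ 1384.6 mm ≈ 1.385 m.
Near limit Dn = s·(H − f)/(H + s − 2f) = 380 × (1384.6 − 14) / (1384.6 + 380 − 2 × 14) = 380 × 1370.6 / 1736.6 ≈ 299.91 mm.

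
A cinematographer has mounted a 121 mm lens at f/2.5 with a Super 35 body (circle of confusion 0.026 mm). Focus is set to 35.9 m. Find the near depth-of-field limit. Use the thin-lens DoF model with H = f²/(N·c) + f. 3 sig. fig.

Hyperfocal distance H = f²/(N·c) + f = 121²/(2.5 × 0.026) + 121 = 14641/0.065 + 121 ≈ 225367.2 mm ≈ 225.4 m.
Near limit Dn = s·(H − f)/(H + s − 2f) = 35900 × (225367.2 − 121) / (225367.2 + 35900 − 2 × 121) = 35900 × 225246.2 / 261025.2 ≈ 30979 mm ≈ 31.0 m.

31.0 m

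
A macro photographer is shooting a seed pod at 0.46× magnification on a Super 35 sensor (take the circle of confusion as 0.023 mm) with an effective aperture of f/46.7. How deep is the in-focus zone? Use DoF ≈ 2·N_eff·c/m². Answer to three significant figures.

10.2 mm

At magnification m, DoF ≈ 2·N_eff·c/m² = 2 × 46.7 × 0.023 / 0.46² = 2.148 / 0.2116 ≈ 10.2 mm.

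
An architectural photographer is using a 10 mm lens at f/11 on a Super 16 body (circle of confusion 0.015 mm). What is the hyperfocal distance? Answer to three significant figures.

0.616 m

Hyperfocal distance H = f²/(N·c) + f = 10²/(11 × 0.015) + 10 = 100/0.165 + 10 ≈ 616.1 mm ≈ 0.616 m.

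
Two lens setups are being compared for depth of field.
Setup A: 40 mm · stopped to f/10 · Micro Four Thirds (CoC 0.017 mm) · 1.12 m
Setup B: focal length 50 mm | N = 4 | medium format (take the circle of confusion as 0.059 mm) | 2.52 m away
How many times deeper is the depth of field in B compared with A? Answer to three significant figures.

Setup A: H = 40²/(10×0.017) + 40 ≈ 9451.8 mm; DoF = Df − Dn = 1265.18 − 1004.71 ≈ 260.47 mm.
Setup B: H = 50²/(4×0.059) + 50 ≈ 10643.2 mm; DoF = Df − Dn = 3286.2 − 2043.5 ≈ 1242.7 mm.
Ratio = 1242.7 / 260.47 ≈ 4.77.

4.77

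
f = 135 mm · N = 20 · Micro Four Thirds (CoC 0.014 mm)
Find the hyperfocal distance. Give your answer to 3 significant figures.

65.2 m

Hyperfocal distance H = f²/(N·c) + f = 135²/(20 × 0.014) + 135 = 18225/0.28 + 135 ≈ 65224.3 mm ≈ 65.2 m.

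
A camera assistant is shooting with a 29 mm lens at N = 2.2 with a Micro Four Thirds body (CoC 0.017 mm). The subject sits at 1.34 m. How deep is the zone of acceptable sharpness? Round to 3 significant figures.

Hyperfocal distance H = f²/(N·c) + f = 29²/(2.2 × 0.017) + 29 = 841/0.0374 + 29 ≈ 22515.6 mm ≈ 22.52 m.
Near limit Dn = s·(H − f)/(H + s − 2f) = 1340 × (22515.6 − 29) / (22515.6 + 1340 − 2 × 29) = 1340 × 22486.6 / 23797.6 ≈ 1266.18 mm.
Far limit Df = s·(H − f)/(H − s) = 1340 × (22515.6 − 29) / (22515.6 − 1340) = 1340 × 22486.6 / 21175.6 ≈ 1422.96 mm.
Depth of field = Df − Dn = 1422.96 − 1266.18 ≈ 156.78 mm.

157 mm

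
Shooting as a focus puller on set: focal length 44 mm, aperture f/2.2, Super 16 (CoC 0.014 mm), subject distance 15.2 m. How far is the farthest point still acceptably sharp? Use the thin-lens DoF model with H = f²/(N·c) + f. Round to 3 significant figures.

20.0 m

Hyperfocal distance H = f²/(N·c) + f = 44²/(2.2 × 0.014) + 44 = 1936/0.0308 + 44 ≈ 62901.1 mm ≈ 62.90 m.
Far limit Df = s·(H − f)/(H − s) = 15200 × (62901.1 − 44) / (62901.1 − 15200) = 15200 × 62857.1 / 47701.1 ≈ 20029 mm ≈ 20.0 m.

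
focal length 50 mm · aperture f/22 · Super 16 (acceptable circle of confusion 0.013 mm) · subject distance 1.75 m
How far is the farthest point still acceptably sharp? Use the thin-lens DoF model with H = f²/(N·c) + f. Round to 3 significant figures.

2.17 m

Hyperfocal distance H = f²/(N·c) + f = 50²/(22 × 0.013) + 50 = 2500/0.286 + 50 ≈ 8791.3 mm ≈ 8.791 m.
Far limit Df = s·(H − f)/(H − s) = 1750 × (8791.3 − 50) / (8791.3 − 1750) = 1750 × 8741.3 / 7041.3 ≈ 2172.5 mm ≈ 2.17 m.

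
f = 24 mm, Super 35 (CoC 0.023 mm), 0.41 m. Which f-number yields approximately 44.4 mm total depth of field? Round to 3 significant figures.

f/3.50

Write h = H − f = f²/(N·c). The thin-lens limits are Dn = s·h/(h + (s−f)) and Df = s·h/(h − (s−f)), so DoF = Df − Dn = 2·s·(s−f)·h / (h² − (s−f)²).
That is a quadratic in h: DoF·h² − 2·s·(s−f)·h − DoF·(s−f)² = 0 ⇒ h = (s−f)·(s + √(s² + DoF²)) / DoF = 386 × (410 + √(410² + 44.4²)) / 44.4 = 386 × (410 + 412.397) / 44.4 ≈ 7149.7 mm.
Then N = f²/(c·h) = 24² / (0.023 × 7149.7) = 576 / 164.44 ≈ 3.50.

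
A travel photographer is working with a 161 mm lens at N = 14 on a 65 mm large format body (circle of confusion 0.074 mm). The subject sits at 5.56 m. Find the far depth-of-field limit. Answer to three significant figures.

7.09 m

Hyperfocal distance H = f²/(N·c) + f = 161²/(14 × 0.074) + 161 = 25921/1.036 + 161 ≈ 25181.3 mm ≈ 25.18 m.
Far limit Df = s·(H − f)/(H − s) = 5560 × (25181.3 − 161) / (25181.3 − 5560) = 5560 × 25020.3 / 19621.3 ≈ 7089.9 mm ≈ 7.09 m.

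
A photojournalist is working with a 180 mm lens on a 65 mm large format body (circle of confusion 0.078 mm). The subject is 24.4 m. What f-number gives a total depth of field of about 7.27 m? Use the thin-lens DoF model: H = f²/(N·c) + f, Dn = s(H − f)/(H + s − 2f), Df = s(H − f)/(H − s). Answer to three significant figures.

f/2.50

Write h = H − f = f²/(N·c). The thin-lens limits are Dn = s·h/(h + (s−f)) and Df = s·h/(h − (s−f)), so DoF = Df − Dn = 2·s·(s−f)·h / (h² − (s−f)²).
That is a quadratic in h: DoF·h² − 2·s·(s−f)·h − DoF·(s−f)² = 0 ⇒ h = (s−f)·(s + √(s² + DoF²)) / DoF = 24220 × (24400 + √(24400² + 7270²)) / 7270 = 24220 × (24400 + 25460.0) / 7270 ≈ 166109 mm.
Then N = f²/(c·h) = 180² / (0.078 × 166109) = 32400 / 12956 ≈ 2.50.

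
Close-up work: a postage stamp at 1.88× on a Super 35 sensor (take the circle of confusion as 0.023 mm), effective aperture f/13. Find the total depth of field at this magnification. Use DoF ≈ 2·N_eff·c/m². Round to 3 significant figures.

0.169 mm

At magnification m, DoF ≈ 2·N_eff·c/m² = 2 × 13 × 0.023 / 1.88² = 0.598 / 3.534 ≈ 0.169 mm.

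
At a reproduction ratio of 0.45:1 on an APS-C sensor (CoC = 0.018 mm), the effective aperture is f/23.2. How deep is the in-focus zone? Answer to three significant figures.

4.12 mm

At magnification m, DoF ≈ 2·N_eff·c/m² = 2 × 23.2 × 0.018 / 0.45² = 0.8352 / 0.2025 ≈ 4.12 mm.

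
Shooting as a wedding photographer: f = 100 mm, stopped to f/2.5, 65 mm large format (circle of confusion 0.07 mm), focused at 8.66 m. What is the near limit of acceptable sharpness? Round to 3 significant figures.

Hyperfocal distance H = f²/(N·c) + f = 100²/(2.5 × 0.07) + 100 = 10000/0.175 + 100 ≈ 57242.9 mm ≈ 57.24 m.
Near limit Dn = s·(H − f)/(H + s − 2f) = 8660 × (57242.9 − 100) / (57242.9 + 8660 − 2 × 100) = 8660 × 57142.9 / 65702.9 ≈ 7531.7 mm ≈ 7.53 m.

7.53 m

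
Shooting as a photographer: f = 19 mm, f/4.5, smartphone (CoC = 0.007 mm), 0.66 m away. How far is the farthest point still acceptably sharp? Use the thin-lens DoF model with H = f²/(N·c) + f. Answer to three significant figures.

0.699 m

Hyperfocal distance H = f²/(N·c) + f = 19²/(4.5 × 0.007) + 19 = 361/0.0315 + 19 ≈ 11479.3 mm ≈ 11.48 m.
Far limit Df = s·(H − f)/(H − s) = 660 × (11479.3 − 19) / (11479.3 − 660) = 660 × 11460.3 / 10819.3 ≈ 699.10 mm ≈ 0.699 m.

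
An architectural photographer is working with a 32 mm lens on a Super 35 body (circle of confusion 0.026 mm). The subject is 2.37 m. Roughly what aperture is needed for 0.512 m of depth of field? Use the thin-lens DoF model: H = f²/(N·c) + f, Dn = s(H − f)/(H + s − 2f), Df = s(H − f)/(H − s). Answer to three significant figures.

Write h = H − f = f²/(N·c). The thin-lens limits are Dn = s·h/(h + (s−f)) and Df = s·h/(h − (s−f)), so DoF = Df − Dn = 2·s·(s−f)·h / (h² − (s−f)²).
That is a quadratic in h: DoF·h² − 2·s·(s−f)·h − DoF·(s−f)² = 0 ⇒ h = (s−f)·(s + √(s² + DoF²)) / DoF = 2338 × (2370 + √(2370² + 512²)) / 512 = 2338 × (2370 + 2424.67) / 512 ≈ 21894 mm.
Then N = f²/(c·h) = 32² / (0.026 × 21894) = 1024 / 569.26 ≈ 1.80.

f/1.80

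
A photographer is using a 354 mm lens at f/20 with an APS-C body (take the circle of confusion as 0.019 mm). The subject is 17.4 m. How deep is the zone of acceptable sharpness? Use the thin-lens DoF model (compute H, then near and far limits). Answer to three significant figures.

Hyperfocal distance H = f²/(N·c) + f = 354²/(20 × 0.019) + 354 = 125316/0.38 + 354 ≈ 330132.9 mm ≈ 330.1 m.
Near limit Dn = s·(H − f)/(H + s − 2f) = 17400 × (330132.9 − 354) / (330132.9 + 17400 − 2 × 354) = 17400 × 329778.9 / 346824.9 ≈ 16544.8 mm.
Far limit Df = s·(H − f)/(H − s) = 17400 × (330132.9 − 354) / (330132.9 − 17400) = 17400 × 329778.9 / 312732.9 ≈ 18348.4 mm.
Depth of field = Df − Dn = 18348.4 − 16544.8 ≈ 1803.6 mm ≈ 1.80 m.

1.80 m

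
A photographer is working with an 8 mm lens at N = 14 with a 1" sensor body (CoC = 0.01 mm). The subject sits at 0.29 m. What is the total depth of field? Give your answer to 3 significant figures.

Hyperfocal distance H = f²/(N·c) + f = 8²/(14 × 0.01) + 8 = 64/0.14 + 8 ≈ 465.1 mm ≈ 0.465 m.
Near limit Dn = s·(H − f)/(H + s − 2f) = 290 × (465.1 − 8) / (465.1 + 290 − 2 × 8) = 290 × 457.1 / 739.1 ≈ 179.36 mm.
Far limit Df = s·(H − f)/(H − s) = 290 × (465.1 − 8) / (465.1 − 290) = 290 × 457.1 / 175.1 ≈ 756.93 mm.
Depth of field = Df − Dn = 756.93 − 179.36 ≈ 577.57 mm ≈ 0.578 m.

0.578 m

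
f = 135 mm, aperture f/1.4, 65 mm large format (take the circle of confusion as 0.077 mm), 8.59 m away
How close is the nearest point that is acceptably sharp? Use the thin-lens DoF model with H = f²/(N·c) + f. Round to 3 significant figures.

8.18 m

Hyperfocal distance H = f²/(N·c) + f = 135²/(1.4 × 0.077) + 135 = 18225/0.1078 + 135 ≈ 169198.1 mm ≈ 169.2 m.
Near limit Dn = s·(H − f)/(H + s − 2f) = 8590 × (169198.1 − 135) / (169198.1 + 8590 − 2 × 135) = 8590 × 169063.1 / 177518.1 ≈ 8180.9 mm ≈ 8.18 m.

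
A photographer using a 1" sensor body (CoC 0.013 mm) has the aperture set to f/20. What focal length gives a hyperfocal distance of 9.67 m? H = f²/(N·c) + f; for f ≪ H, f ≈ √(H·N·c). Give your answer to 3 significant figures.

50.0 mm

From H = f²/(N·c) + f, with f ≪ H: f ≈ √(H·N·c) = √(9670 × 20 × 0.013) = √2514.2 ≈ 50.14 mm.
Exact: f² + N·c·f − N·c·H = 0 ⇒ f = (−N·c + √((N·c)² + 4·N·c·H))/2 = (−0.26 + √10057)/2 ≈ 50.012 mm ≈ 50.0 mm.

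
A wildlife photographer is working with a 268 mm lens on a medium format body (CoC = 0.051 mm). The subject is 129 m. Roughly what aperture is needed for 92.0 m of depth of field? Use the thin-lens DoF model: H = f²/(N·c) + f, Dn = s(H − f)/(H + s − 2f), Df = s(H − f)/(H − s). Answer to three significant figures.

Write h = H − f = f²/(N·c). The thin-lens limits are Dn = s·h/(h + (s−f)) and Df = s·h/(h − (s−f)), so DoF = Df − Dn = 2·s·(s−f)·h / (h² − (s−f)²).
That is a quadratic in h: DoF·h² − 2·s·(s−f)·h − DoF·(s−f)² = 0 ⇒ h = (s−f)·(s + √(s² + DoF²)) / DoF = 128732 × (129000 + √(129000² + 92000²)) / 92000 = 128732 × (129000 + 158446) / 92000 ≈ 402211 mm.
Then N = f²/(c·h) = 268² / (0.051 × 402211) = 71824 / 20513 ≈ 3.50.

f/3.50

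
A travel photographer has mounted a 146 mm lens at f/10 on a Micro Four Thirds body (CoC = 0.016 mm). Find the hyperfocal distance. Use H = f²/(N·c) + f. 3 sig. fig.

133 m

Hyperfocal distance H = f²/(N·c) + f = 146²/(10 × 0.016) + 146 = 21316/0.16 + 146 ≈ 133371.0 mm ≈ 133 m.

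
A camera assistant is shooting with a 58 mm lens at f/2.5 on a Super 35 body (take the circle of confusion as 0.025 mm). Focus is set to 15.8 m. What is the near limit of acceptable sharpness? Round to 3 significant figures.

Hyperfocal distance H = f²/(N·c) + f = 58²/(2.5 × 0.025) + 58 = 3364/0.0625 + 58 ≈ 53882.0 mm ≈ 53.88 m.
Near limit Dn = s·(H − f)/(H + s − 2f) = 15800 × (53882.0 − 58) / (53882.0 + 15800 − 2 × 58) = 15800 × 53824.0 / 69566.0 ≈ 12225 mm ≈ 12.2 m.

12.2 m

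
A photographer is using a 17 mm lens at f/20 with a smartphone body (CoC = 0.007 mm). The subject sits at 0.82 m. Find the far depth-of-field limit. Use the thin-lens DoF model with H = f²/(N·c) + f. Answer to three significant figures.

Hyperfocal distance H = f²/(N·c) + f = 17²/(20 × 0.007) + 17 = 289/0.14 + 17 ≈ 2081.3 mm ≈ 2.081 m.
Far limit Df = s·(H − f)/(H − s) = 820 × (2081.3 − 17) / (2081.3 − 820) = 820 × 2064.3 / 1261.3 ≈ 1342.1 mm ≈ 1.34 m.

1.34 m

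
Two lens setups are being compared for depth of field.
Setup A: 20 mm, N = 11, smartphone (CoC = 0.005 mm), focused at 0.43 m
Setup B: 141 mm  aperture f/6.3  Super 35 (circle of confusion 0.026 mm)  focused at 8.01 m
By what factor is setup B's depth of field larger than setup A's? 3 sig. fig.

Setup A: H = 20²/(11×0.005) + 20 ≈ 7292.7 mm; DoF = Df − Dn = 455.689 − 407.052 ≈ 48.637 mm.
Setup B: H = 141²/(6.3×0.026) + 141 ≈ 121514.6 mm; DoF = Df − Dn = 8565.3 − 7522.3 ≈ 1043.0 mm.
Ratio = 1043.0 / 48.637 ≈ 21.4.

21.4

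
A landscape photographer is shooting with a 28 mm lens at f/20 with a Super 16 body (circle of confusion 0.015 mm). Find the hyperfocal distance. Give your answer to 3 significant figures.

Hyperfocal distance H = f²/(N·c) + f = 28²/(20 × 0.015) + 28 = 784/0.3 + 28 ≈ 2641.3 mm ≈ 2.64 m.

2.64 m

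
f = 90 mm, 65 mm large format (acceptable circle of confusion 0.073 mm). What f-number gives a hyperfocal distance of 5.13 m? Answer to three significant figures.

Rearrange H = f²/(N·c) + f for N: N = f² / ((H − f)·c).
N = 90² / ((5130 − 90) × 0.073) = 8100 / 367.9 ≈ 22.

f/22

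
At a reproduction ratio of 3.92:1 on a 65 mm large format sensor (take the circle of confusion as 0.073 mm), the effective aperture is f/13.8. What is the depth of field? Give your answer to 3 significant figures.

0.131 mm

At magnification m, DoF ≈ 2·N_eff·c/m² = 2 × 13.8 × 0.073 / 3.92² = 2.015 / 15.37 ≈ 0.131 mm.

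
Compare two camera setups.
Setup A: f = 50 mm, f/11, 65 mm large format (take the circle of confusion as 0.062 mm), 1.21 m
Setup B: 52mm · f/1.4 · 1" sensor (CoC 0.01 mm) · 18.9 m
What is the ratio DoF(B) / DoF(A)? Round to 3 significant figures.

Setup A: H = 50²/(11×0.062) + 50 ≈ 3715.7 mm; DoF = Df − Dn = 1770.17 − 919.14 ≈ 851.03 mm.
Setup B: H = 52²/(1.4×0.01) + 52 ≈ 193194.9 mm; DoF = Df − Dn = 20943.8 − 17219.6 ≈ 3724.2 mm.
Ratio = 3724.2 / 851.03 ≈ 4.38.

4.38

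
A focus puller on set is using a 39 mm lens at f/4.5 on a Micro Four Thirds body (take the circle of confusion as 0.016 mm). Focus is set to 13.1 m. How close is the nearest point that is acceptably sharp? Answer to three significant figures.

8.10 m

Hyperfocal distance H = f²/(N·c) + f = 39²/(4.5 × 0.016) + 39 = 1521/0.072 + 39 ≈ 21164.0 mm ≈ 21.16 m.
Near limit Dn = s·(H − f)/(H + s − 2f) = 13100 × (21164.0 − 39) / (21164.0 + 13100 − 2 × 39) = 13100 × 21125.0 / 34186.0 ≈ 8095.1 mm ≈ 8.10 m.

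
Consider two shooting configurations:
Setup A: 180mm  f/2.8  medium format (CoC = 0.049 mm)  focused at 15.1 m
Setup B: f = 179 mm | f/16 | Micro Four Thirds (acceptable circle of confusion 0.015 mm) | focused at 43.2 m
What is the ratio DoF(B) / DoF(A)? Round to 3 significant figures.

16.2

Setup A: H = 180²/(2.8×0.049) + 180 ≈ 236331.6 mm; DoF = Df − Dn = 16118.4 − 14202.7 ≈ 1915.7 mm.
Setup B: H = 179²/(16×0.015) + 179 ≈ 133683.2 mm; DoF = Df − Dn = 63740 − 32672 ≈ 31068 mm.
Ratio = 31068 / 1915.7 ≈ 16.2.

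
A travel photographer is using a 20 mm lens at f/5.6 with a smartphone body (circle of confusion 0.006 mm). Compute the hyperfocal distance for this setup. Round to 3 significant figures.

11.9 m

Hyperfocal distance H = f²/(N·c) + f = 20²/(5.6 × 0.006) + 20 = 400/0.0336 + 20 ≈ 11924.8 mm ≈ 11.9 m.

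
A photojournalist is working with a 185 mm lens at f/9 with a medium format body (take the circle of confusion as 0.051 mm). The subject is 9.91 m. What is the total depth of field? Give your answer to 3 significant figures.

Hyperfocal distance H = f²/(N·c) + f = 185²/(9 × 0.051) + 185 = 34225/0.459 + 185 ≈ 74749.3 mm ≈ 74.75 m.
Near limit Dn = s·(H − f)/(H + s − 2f) = 9910 × (74749.3 − 185) / (74749.3 + 9910 − 2 × 185) = 9910 × 74564.3 / 84289.3 ≈ 8766.6 mm.
Far limit Df = s·(H − f)/(H − s) = 9910 × (74749.3 − 185) / (74749.3 − 9910) = 9910 × 74564.3 / 64839.3 ≈ 11396.4 mm.
Depth of field = Df − Dn = 11396.4 − 8766.6 ≈ 2629.8 mm ≈ 2.63 m.

2.63 m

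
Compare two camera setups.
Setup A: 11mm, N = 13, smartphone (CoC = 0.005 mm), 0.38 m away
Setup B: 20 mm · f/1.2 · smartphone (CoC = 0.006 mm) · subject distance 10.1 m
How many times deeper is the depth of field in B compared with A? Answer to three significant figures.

Setup A: H = 11²/(13×0.005) + 11 ≈ 1872.5 mm; DoF = Df − Dn = 473.95 − 317.14 ≈ 156.81 mm.
Setup B: H = 20²/(1.2×0.006) + 20 ≈ 55575.6 mm; DoF = Df − Dn = 12338.7 − 8548.9 ≈ 3789.8 mm.
Ratio = 3789.8 / 156.81 ≈ 24.2.

24.2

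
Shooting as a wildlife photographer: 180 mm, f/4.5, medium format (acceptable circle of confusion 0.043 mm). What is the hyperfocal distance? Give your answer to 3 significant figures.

Hyperfocal distance H = f²/(N·c) + f = 180²/(4.5 × 0.043) + 180 = 32400/0.1935 + 180 ≈ 167621.9 mm ≈ 168 m.

168 m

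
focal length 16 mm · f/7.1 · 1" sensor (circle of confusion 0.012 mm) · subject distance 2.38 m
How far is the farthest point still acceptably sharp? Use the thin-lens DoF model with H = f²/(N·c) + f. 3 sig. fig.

Hyperfocal distance H = f²/(N·c) + f = 16²/(7.1 × 0.012) + 16 = 256/0.0852 + 16 ≈ 3020.7 mm ≈ 3.021 m.
Far limit Df = s·(H − f)/(H − s) = 2380 × (3020.7 − 16) / (3020.7 − 2380) = 2380 × 3004.7 / 640.7 ≈ 11162 mm ≈ 11.2 m.

11.2 m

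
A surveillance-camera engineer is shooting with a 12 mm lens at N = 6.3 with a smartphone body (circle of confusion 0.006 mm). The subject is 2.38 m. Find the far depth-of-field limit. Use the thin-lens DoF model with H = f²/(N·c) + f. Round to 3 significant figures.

Hyperfocal distance H = f²/(N·c) + f = 12²/(6.3 × 0.006) + 12 = 144/0.0378 + 12 ≈ 3821.5 mm ≈ 3.822 m.
Far limit Df = s·(H − f)/(H − s) = 2380 × (3821.5 − 12) / (3821.5 − 2380) = 2380 × 3809.5 / 1441.5 ≈ 6289.6 mm ≈ 6.29 m.

6.29 m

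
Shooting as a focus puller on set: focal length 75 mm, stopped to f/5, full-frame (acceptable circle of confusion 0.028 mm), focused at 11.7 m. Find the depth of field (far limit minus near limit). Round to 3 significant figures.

7.39 m

Hyperfocal distance H = f²/(N·c) + f = 75²/(5 × 0.028) + 75 = 5625/0.14 + 75 ≈ 40253.6 mm ≈ 40.25 m.
Near limit Dn = s·(H − f)/(H + s − 2f) = 11700 × (40253.6 − 75) / (40253.6 + 11700 − 2 × 75) = 11700 × 40178.6 / 51803.6 ≈ 9074.5 mm.
Far limit Df = s·(H − f)/(H − s) = 11700 × (40253.6 − 75) / (40253.6 − 11700) = 11700 × 40178.6 / 28553.6 ≈ 16463.4 mm.
Depth of field = Df − Dn = 16463.4 − 9074.5 ≈ 7388.9 mm ≈ 7.39 m.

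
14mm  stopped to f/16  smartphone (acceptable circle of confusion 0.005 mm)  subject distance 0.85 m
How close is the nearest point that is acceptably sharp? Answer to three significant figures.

0.634 m

Hyperfocal distance H = f²/(N·c) + f = 14²/(16 × 0.005) + 14 = 196/0.08 + 14 ≈ 2464.0 mm ≈ 2.464 m.
Near limit Dn = s·(H − f)/(H + s − 2f) = 850 × (2464.0 − 14) / (2464.0 + 850 − 2 × 14) = 850 × 2450.0 / 3286.0 ≈ 633.75 mm ≈ 0.634 m.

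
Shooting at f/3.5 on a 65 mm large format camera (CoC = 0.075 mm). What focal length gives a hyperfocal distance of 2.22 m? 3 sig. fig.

24.0 mm

From H = f²/(N·c) + f, with f ≪ H: f ≈ √(H·N·c) = √(2220 × 3.5 × 0.075) = √582.75 ≈ 24.14 mm.
Exact: f² + N·c·f − N·c·H = 0 ⇒ f = (−N·c + √((N·c)² + 4·N·c·H))/2 = (−0.2625 + √2331.1)/2 ≈ 24.009 mm ≈ 24.0 mm.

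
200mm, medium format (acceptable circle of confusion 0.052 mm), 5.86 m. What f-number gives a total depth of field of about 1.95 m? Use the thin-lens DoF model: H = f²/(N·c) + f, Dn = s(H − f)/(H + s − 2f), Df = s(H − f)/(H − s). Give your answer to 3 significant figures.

f/22

Write h = H − f = f²/(N·c). The thin-lens limits are Dn = s·h/(h + (s−f)) and Df = s·h/(h − (s−f)), so DoF = Df − Dn = 2·s·(s−f)·h / (h² − (s−f)²).
That is a quadratic in h: DoF·h² − 2·s·(s−f)·h − DoF·(s−f)² = 0 ⇒ h = (s−f)·(s + √(s² + DoF²)) / DoF = 5660 × (5860 + √(5860² + 1950²)) / 1950 = 5660 × (5860 + 6175.93) / 1950 ≈ 34935 mm.
Then N = f²/(c·h) = 200² / (0.052 × 34935) = 40000 / 1816.6 ≈ 22.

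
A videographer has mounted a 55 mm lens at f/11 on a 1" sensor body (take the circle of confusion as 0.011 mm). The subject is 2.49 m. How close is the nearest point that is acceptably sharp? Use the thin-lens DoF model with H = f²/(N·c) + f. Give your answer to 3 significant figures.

2.27 m

Hyperfocal distance H = f²/(N·c) + f = 55²/(11 × 0.011) + 55 = 3025/0.121 + 55 ≈ 25055.0 mm ≈ 25.05 m.
Near limit Dn = s·(H − f)/(H + s − 2f) = 2490 × (25055.0 − 55) / (25055.0 + 2490 − 2 × 55) = 2490 × 25000.0 / 27435.0 ≈ 2269.0 mm ≈ 2.27 m.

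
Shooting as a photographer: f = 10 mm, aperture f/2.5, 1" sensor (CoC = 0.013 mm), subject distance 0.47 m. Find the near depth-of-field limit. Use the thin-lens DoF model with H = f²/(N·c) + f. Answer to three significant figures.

409 mm

Hyperfocal distance H = f²/(N·c) + f = 10²/(2.5 × 0.013) + 10 = 100/0.0325 + 10 ≈ 3086.9 mm ≈ 3.087 m.
Near limit Dn = s·(H − f)/(H + s − 2f) = 470 × (3086.9 − 10) / (3086.9 + 470 − 2 × 10) = 470 × 3076.9 / 3536.9 ≈ 408.87 mm.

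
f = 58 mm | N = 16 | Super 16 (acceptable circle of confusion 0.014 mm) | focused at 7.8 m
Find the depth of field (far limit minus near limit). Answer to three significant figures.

11.0 m

Hyperfocal distance H = f²/(N·c) + f = 58²/(16 × 0.014) + 58 = 3364/0.224 + 58 ≈ 15075.9 mm ≈ 15.08 m.
Near limit Dn = s·(H − f)/(H + s − 2f) = 7800 × (15075.9 − 58) / (15075.9 + 7800 − 2 × 58) = 7800 × 15017.9 / 22759.9 ≈ 5147 mm.
Far limit Df = s·(H − f)/(H − s) = 7800 × (15075.9 − 58) / (15075.9 − 7800) = 7800 × 15017.9 / 7275.9 ≈ 16100 mm.
Depth of field = Df − Dn = 16100 − 5147 ≈ 10953 mm ≈ 11.0 m.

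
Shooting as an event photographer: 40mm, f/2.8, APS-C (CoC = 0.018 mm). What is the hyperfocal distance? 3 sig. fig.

31.8 m

Hyperfocal distance H = f²/(N·c) + f = 40²/(2.8 × 0.018) + 40 = 1600/0.0504 + 40 ≈ 31786.0 mm ≈ 31.8 m.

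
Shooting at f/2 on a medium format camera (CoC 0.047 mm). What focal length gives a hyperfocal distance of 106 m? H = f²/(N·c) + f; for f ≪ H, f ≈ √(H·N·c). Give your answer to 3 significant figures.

99.8 mm

From H = f²/(N·c) + f, with f ≪ H: f ≈ √(H·N·c) = √(106000 × 2 × 0.047) = √9964.0 ≈ 99.82 mm.
The +f correction barely moves this — solving exactly, f² + N·c·f − N·c·H = 0 ⇒ f = (−N·c + √((N·c)² + 4·N·c·H))/2 = (−0.094 + √39856)/2 ≈ 99.773 mm, so f ≈ 99.8 mm.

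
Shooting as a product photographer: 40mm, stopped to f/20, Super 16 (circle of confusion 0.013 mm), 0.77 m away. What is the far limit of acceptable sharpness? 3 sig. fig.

Hyperfocal distance H = f²/(N·c) + f = 40²/(20 × 0.013) + 40 = 1600/0.26 + 40 ≈ 6193.8 mm ≈ 6.194 m.
Far limit Df = s·(H − f)/(H − s) = 770 × (6193.8 − 40) / (6193.8 − 770) = 770 × 6153.8 / 5423.8 ≈ 873.63 mm ≈ 0.874 m.

0.874 m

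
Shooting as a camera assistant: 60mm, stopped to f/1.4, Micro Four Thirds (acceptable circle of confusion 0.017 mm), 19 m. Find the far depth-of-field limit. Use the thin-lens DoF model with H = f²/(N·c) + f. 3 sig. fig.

21.7 m

Hyperfocal distance H = f²/(N·c) + f = 60²/(1.4 × 0.017) + 60 = 3600/0.0238 + 60 ≈ 151320.5 mm ≈ 151.3 m.
Far limit Df = s·(H − f)/(H − s) = 19000 × (151320.5 − 60) / (151320.5 − 19000) = 19000 × 151260.5 / 132320.5 ≈ 21720 mm ≈ 21.7 m.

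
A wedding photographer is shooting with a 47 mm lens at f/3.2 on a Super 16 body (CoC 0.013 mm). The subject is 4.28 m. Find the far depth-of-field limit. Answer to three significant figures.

Hyperfocal distance H = f²/(N·c) + f = 47²/(3.2 × 0.013) + 47 = 2209/0.0416 + 47 ≈ 53148.0 mm ≈ 53.15 m.
Far limit Df = s·(H − f)/(H − s) = 4280 × (53148.0 − 47) / (53148.0 − 4280) = 4280 × 53101.0 / 48868.0 ≈ 4650.7 mm ≈ 4.65 m.

4.65 m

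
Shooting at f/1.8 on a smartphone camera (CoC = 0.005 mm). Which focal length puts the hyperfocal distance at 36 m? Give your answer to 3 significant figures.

From H = f²/(N·c) + f, with f ≪ H: f ≈ √(H·N·c) = √(36000 × 1.8 × 0.005) = √324.00 ≈ 18.00 mm.
The +f correction barely moves this — solving exactly, f² + N·c·f − N·c·H = 0 ⇒ f = (−N·c + √((N·c)² + 4·N·c·H))/2 = (−0.009 + √1296.0)/2 ≈ 17.996 mm, so f ≈ 18.0 mm.

18.0 mm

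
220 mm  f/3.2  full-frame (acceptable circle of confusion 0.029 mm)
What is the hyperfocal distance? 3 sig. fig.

522 m

Hyperfocal distance H = f²/(N·c) + f = 220²/(3.2 × 0.029) + 220 = 48400/0.0928 + 220 ≈ 521771.7 mm ≈ 522 m.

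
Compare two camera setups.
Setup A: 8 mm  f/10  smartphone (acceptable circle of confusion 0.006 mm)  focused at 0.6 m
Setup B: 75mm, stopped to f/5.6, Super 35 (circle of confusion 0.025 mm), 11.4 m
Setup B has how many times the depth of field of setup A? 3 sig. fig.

Setup A: H = 8²/(10×0.006) + 8 ≈ 1074.7 mm; DoF = Df − Dn = 1348.31 − 385.85 ≈ 962.46 mm.
Setup B: H = 75²/(5.6×0.025) + 75 ≈ 40253.6 mm; DoF = Df − Dn = 15874.5 − 8893.3 ≈ 6981.2 mm.
Ratio = 6981.2 / 962.46 ≈ 7.25.

7.25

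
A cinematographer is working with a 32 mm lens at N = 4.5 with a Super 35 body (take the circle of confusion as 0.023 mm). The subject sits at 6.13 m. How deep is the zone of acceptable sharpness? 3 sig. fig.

12.2 m

Hyperfocal distance H = f²/(N·c) + f = 32²/(4.5 × 0.023) + 32 = 1024/0.1035 + 32 ≈ 9925.7 mm ≈ 9.926 m.
Near limit Dn = s·(H − f)/(H + s − 2f) = 6130 × (9925.7 − 32) / (9925.7 + 6130 − 2 × 32) = 6130 × 9893.7 / 15991.7 ≈ 3792 mm.
Far limit Df = s·(H − f)/(H − s) = 6130 × (9925.7 − 32) / (9925.7 − 6130) = 6130 × 9893.7 / 3795.7 ≈ 15978 mm.
Depth of field = Df − Dn = 15978 − 3792 ≈ 12186 mm ≈ 12.2 m.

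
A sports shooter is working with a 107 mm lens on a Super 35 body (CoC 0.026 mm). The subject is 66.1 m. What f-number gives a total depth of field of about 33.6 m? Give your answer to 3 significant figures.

Write h = H − f = f²/(N·c). The thin-lens limits are Dn = s·h/(h + (s−f)) and Df = s·h/(h − (s−f)), so DoF = Df − Dn = 2·s·(s−f)·h / (h² − (s−f)²).
That is a quadratic in h: DoF·h² − 2·s·(s−f)·h − DoF·(s−f)² = 0 ⇒ h = (s−f)·(s + √(s² + DoF²)) / DoF = 65993 × (66100 + √(66100² + 33600²)) / 33600 = 65993 × (66100 + 74149.6) / 33600 ≈ 275461 mm.
Then N = f²/(c·h) = 107² / (0.026 × 275461) = 11449 / 7162.0 ≈ 1.60.

f/1.60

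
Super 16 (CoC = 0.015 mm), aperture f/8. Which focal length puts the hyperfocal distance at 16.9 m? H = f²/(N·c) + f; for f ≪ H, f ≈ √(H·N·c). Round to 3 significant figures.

From H = f²/(N·c) + f, with f ≪ H: f ≈ √(H·N·c) = √(16900 × 8 × 0.015) = √2028.0 ≈ 45.03 mm.
The +f correction barely moves this — solving exactly, f² + N·c·f − N·c·H = 0 ⇒ f = (−N·c + √((N·c)² + 4·N·c·H))/2 = (−0.12 + √8112.0)/2 ≈ 44.973 mm, so f ≈ 45.0 mm.

45.0 mm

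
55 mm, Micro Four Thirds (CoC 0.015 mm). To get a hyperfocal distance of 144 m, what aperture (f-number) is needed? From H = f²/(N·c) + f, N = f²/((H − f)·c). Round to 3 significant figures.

f/1.40

Rearrange H = f²/(N·c) + f for N: N = f² / ((H − f)·c).
N = 55² / ((144000 − 55) × 0.015) = 3025 / 2159 ≈ 1.40.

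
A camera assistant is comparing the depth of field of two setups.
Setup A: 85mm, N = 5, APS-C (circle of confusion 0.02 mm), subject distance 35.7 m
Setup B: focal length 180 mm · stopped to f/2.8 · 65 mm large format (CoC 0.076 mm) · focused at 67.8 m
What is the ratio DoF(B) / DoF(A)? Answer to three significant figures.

1.61

Setup A: H = 85²/(5×0.02) + 85 ≈ 72335.0 mm; DoF = Df − Dn = 70406 − 23913 ≈ 46493 mm.
Setup B: H = 180²/(2.8×0.076) + 180 ≈ 152435.6 mm; DoF = Df − Dn = 121969 − 46949 ≈ 75020 mm.
Ratio = 75020 / 46493 ≈ 1.61.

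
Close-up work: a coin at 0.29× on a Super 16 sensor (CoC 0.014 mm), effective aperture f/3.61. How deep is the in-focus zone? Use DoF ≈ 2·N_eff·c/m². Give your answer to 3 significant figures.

1.20 mm

At magnification m, DoF ≈ 2·N_eff·c/m² = 2 × 3.61 × 0.014 / 0.29² = 0.1011 / 0.0841 ≈ 1.2 mm.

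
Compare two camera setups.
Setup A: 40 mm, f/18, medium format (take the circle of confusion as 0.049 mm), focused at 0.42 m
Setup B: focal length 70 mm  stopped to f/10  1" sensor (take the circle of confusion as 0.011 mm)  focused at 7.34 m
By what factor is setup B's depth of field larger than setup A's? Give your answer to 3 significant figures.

13.4

Setup A: H = 40²/(18×0.049) + 40 ≈ 1854.1 mm; DoF = Df − Dn = 531.29 − 347.26 ≈ 184.03 mm.
Setup B: H = 70²/(10×0.011) + 70 ≈ 44615.5 mm; DoF = Df − Dn = 8771.6 − 6310.2 ≈ 2461.4 mm.
Ratio = 2461.4 / 184.03 ≈ 13.4.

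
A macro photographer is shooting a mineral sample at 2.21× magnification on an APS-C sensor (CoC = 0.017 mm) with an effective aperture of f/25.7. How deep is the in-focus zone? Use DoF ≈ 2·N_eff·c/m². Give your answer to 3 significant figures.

At magnification m, DoF ≈ 2·N_eff·c/m² = 2 × 25.7 × 0.017 / 2.21² = 0.8738 / 4.884 ≈ 0.179 mm.

0.179 mm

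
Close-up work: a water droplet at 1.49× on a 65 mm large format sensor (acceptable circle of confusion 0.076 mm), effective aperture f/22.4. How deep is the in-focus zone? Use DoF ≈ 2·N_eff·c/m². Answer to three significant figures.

At magnification m, DoF ≈ 2·N_eff·c/m² = 2 × 22.4 × 0.076 / 1.49² = 3.405 / 2.22 ≈ 1.53 mm.

1.53 mm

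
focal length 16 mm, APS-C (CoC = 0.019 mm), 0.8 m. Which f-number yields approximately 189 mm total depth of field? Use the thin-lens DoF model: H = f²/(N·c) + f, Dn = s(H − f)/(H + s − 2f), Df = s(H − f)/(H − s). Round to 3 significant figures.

f/2.00

Write h = H − f = f²/(N·c). The thin-lens limits are Dn = s·h/(h + (s−f)) and Df = s·h/(h − (s−f)), so DoF = Df − Dn = 2·s·(s−f)·h / (h² − (s−f)²).
That is a quadratic in h: DoF·h² − 2·s·(s−f)·h − DoF·(s−f)² = 0 ⇒ h = (s−f)·(s + √(s² + DoF²)) / DoF = 784 × (800 + √(800² + 189²)) / 189 = 784 × (800 + 822.023) / 189 ≈ 6728.4 mm.
Then N = f²/(c·h) = 16² / (0.019 × 6728.4) = 256 / 127.84 ≈ 2.00.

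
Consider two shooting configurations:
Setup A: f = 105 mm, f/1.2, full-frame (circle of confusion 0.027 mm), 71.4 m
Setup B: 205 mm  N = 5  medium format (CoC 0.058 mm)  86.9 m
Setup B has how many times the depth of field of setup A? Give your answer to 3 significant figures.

Setup A: H = 105²/(1.2×0.027) + 105 ≈ 340382.8 mm; DoF = Df − Dn = 90325 − 59032 ≈ 31293 mm.
Setup B: H = 205²/(5×0.058) + 205 ≈ 145118.8 mm; DoF = Df − Dn = 216305 − 54372 ≈ 161933 mm.
Ratio = 161933 / 31293 ≈ 5.17.

5.17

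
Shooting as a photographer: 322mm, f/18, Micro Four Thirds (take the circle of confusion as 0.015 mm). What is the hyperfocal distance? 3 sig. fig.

Hyperfocal distance H = f²/(N·c) + f = 322²/(18 × 0.015) + 322 = 103684/0.27 + 322 ≈ 384336.8 mm ≈ 384 m.

384 m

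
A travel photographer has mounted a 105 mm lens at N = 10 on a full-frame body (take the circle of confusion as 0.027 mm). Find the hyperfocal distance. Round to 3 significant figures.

Hyperfocal distance H = f²/(N·c) + f = 105²/(10 × 0.027) + 105 = 11025/0.27 + 105 ≈ 40938.3 mm ≈ 40.9 m.

40.9 m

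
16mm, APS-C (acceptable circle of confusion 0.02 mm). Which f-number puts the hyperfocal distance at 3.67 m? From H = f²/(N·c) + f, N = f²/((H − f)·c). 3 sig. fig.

Rearrange H = f²/(N·c) + f for N: N = f² / ((H − f)·c).
N = 16² / ((3670 − 16) × 0.02) = 256 / 73.08 ≈ 3.50.

f/3.50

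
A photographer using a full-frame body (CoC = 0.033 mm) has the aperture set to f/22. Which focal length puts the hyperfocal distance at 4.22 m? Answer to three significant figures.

From H = f²/(N·c) + f, with f ≪ H: f ≈ √(H·N·c) = √(4220 × 22 × 0.033) = √3063.7 ≈ 55.35 mm.
Exact: f² + N·c·f − N·c·H = 0 ⇒ f = (−N·c + √((N·c)² + 4·N·c·H))/2 = (−0.726 + √12255)/2 ≈ 54.989 mm ≈ 55.0 mm.

55.0 mm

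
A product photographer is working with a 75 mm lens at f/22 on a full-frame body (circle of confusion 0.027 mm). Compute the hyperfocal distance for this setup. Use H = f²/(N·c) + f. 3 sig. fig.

Hyperfocal distance H = f²/(N·c) + f = 75²/(22 × 0.027) + 75 = 5625/0.594 + 75 ≈ 9544.7 mm ≈ 9.54 m.

9.54 m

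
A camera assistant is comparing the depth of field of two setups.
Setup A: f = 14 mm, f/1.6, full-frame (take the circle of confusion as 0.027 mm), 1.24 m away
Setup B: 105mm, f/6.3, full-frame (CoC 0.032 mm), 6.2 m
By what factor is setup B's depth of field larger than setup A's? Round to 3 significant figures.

1.94

Setup A: H = 14²/(1.6×0.027) + 14 ≈ 4551.0 mm; DoF = Df − Dn = 1699.14 − 976.21 ≈ 722.93 mm.
Setup B: H = 105²/(6.3×0.032) + 105 ≈ 54792.5 mm; DoF = Df − Dn = 6977.7 − 5578.3 ≈ 1399.4 mm.
Ratio = 1399.4 / 722.93 ≈ 1.94.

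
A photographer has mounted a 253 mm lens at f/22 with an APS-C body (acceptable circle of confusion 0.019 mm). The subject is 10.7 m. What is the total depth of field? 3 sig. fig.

1.47 m

Hyperfocal distance H = f²/(N·c) + f = 253²/(22 × 0.019) + 253 = 64009/0.418 + 253 ≈ 153384.6 mm ≈ 153.4 m.
Near limit Dn = s·(H − f)/(H + s − 2f) = 10700 × (153384.6 − 253) / (153384.6 + 10700 − 2 × 253) = 10700 × 153131.6 / 163578.6 ≈ 10016.6 mm.
Far limit Df = s·(H − f)/(H − s) = 10700 × (153384.6 − 253) / (153384.6 − 10700) = 10700 × 153131.6 / 142684.6 ≈ 11483.4 mm.
Depth of field = Df − Dn = 11483.4 − 10016.6 ≈ 1466.8 mm ≈ 1.47 m.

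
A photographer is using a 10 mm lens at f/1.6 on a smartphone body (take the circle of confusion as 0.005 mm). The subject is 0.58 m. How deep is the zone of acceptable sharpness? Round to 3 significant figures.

53.0 mm

Hyperfocal distance H = f²/(N·c) + f = 10²/(1.6 × 0.005) + 10 = 100/0.008 + 10 ≈ 12510.0 mm ≈ 12.51 m.
Near limit Dn = s·(H − f)/(H + s − 2f) = 580 × (12510.0 − 10) / (12510.0 + 580 − 2 × 10) = 580 × 12500.0 / 13070.0 ≈ 554.705 mm.
Far limit Df = s·(H − f)/(H − s) = 580 × (12510.0 − 10) / (12510.0 − 580) = 580 × 12500.0 / 11930.0 ≈ 607.712 mm.
Depth of field = Df − Dn = 607.712 − 554.705 ≈ 53.007 mm.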